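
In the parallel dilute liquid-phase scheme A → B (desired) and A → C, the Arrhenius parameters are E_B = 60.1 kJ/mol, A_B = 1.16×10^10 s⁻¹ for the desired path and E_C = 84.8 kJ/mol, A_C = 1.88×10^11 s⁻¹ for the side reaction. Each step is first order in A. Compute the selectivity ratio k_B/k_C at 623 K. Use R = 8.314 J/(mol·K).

7.27

k_B/k_C = (A_B/A_C)·exp[−(E_B−E_C)/(RT)] = (A_B/A_C)·exp[(E_C−E_B)/(RT)].
(E_C−E_B)/(RT) = (84.8−60.1)×10³/(8.314×623) = 24700/5180 = 4.769.
k_B/k_C = (1.16×10^10/1.88×10^11)·exp(4.769) = 0.06170 × 117.8 = 7.27.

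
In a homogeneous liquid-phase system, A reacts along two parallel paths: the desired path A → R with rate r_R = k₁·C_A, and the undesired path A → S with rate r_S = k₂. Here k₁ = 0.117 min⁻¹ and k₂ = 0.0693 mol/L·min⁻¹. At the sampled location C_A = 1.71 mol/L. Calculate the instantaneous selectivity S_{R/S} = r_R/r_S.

2.89

S_{R/S} = r_R/r_S = (k₁·C_A)/(k₂) = (k₁/k₂)·C_A.
= (0.117×1.710) / (0.0693) = 0.2001/0.06930 = 2.89.
Since the desired path is higher order in A, keeping C_A high (PFR or concentrated feed) favours R.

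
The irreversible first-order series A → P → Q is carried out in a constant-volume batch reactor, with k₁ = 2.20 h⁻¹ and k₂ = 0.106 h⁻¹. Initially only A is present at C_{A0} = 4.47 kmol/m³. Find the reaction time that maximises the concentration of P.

For first-order series the maximum of C_P occurs at t_opt = ln(k₂/k₁)/(k₂−k₁).
= ln(0.106/2.20)/(0.106−2.20) = ln(0.04818)/-2.094 = -3.033/-2.094 = 1.45 h.

1.45 h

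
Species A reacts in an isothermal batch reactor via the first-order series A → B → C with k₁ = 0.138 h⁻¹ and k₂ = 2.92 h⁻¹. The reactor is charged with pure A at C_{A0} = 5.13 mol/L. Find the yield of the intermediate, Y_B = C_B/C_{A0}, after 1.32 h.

Solving the coupled first-order balances gives C_B(t) = [k₁/(k₂−k₁)]·C_{A0}·(e^(−k₁t) − e^(−k₂t)).
e^(−k₁t) = e^(−0.138×1.32) = e^(−0.1822) = 0.8335; e^(−k₂t) = e^(−3.854) = 0.02119.
C_B = 0.138×5.13/(2.92−0.138) × (0.8335−0.02119) = 0.2545×0.8123 = 0.2067 mol/L.
Y_B = C_B/C_{A0} = 0.2067/5.13 = 0.0403.

0.0403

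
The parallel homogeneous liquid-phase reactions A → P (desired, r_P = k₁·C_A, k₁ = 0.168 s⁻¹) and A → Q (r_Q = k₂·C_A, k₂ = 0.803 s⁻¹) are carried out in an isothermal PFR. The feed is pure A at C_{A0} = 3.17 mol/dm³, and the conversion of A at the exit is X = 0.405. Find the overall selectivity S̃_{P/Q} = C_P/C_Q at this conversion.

0.209

C_A = C_{A0}(1−X) = 1.886 mol/dm³.
Both paths are first order in A, so the instantaneous fraction to P is constant: dC_P/d(−C_A) = k₁/(k₁+k₂) = 0.1730.
C_P = 0.1730·(C_{A0}−C_A) = 0.1730×1.284 = 0.222 mol/dm³.
C_Q = (C_{A0}−C_A)−C_P = 1.062 mol/dm³; S̃_{P/Q} = 0.2221/1.062 = 0.209.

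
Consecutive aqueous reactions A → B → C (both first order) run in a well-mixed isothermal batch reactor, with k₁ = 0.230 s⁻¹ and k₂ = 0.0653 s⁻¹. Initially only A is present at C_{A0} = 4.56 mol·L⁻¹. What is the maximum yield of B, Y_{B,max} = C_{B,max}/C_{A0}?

0.607

For a first-order series the maximum intermediate yield is C_{B,max}/C_{A0} = (k₁/k₂)^[k₂/(k₂−k₁)].
= (0.230/0.0653)^(0.0653/(0.0653−0.230)) = (3.522)^(-0.3965) = 0.6070.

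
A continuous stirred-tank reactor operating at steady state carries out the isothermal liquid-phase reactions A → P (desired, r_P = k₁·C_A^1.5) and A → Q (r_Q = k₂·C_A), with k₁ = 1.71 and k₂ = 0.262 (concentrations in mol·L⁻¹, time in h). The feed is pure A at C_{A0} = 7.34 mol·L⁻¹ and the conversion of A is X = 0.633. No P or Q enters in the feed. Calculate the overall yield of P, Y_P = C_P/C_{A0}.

0.579

Exit C_A = C_{A0}(1−X) = 7.34×0.367 = 2.694 mol·L⁻¹.
A CSTR operates uniformly at the exit composition, giving r_P = 7.560 and r_Q = 0.7058 (each k·C_A^n at C_A = 2.694).
Fraction of consumed A going to P: r_P/(r_P+r_Q) = 0.9146.
C_P = 0.9146·C_{A0}·X = 0.9146×7.34×0.633 = 4.25 mol·L⁻¹; Y_P = C_P/C_{A0} = 0.579.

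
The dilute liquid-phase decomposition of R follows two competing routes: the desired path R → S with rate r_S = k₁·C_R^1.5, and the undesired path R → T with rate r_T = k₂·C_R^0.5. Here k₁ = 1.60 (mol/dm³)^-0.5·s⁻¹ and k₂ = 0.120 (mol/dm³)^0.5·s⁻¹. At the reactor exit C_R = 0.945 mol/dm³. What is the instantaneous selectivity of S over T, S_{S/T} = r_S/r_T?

S_{S/T} = r_S/r_T = (k₁·C_R^1.5)/(k₂·C_R^0.5) = (k₁/k₂)·C_R.
= (1.60×0.9450^1.5) / (0.120×0.9450^0.5) = 1.470/0.1167 = 12.6.
Since the desired path is higher order in R, keeping C_R high (PFR or concentrated feed) favours S.

12.6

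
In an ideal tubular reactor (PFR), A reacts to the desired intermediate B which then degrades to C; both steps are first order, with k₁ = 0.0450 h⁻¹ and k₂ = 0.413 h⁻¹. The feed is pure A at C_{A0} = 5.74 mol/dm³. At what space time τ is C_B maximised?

The intermediate peaks when r₁ = r₂, i.e. k₁e^(−k₁τ) = k₂e^(−k₂τ), giving τ_opt = ln(k₂/k₁)/(k₂−k₁).
= ln(0.413/0.0450)/(0.413−0.0450) = ln(9.178)/0.3680 = 2.217/0.3680 = 6.02 h.

6.02 h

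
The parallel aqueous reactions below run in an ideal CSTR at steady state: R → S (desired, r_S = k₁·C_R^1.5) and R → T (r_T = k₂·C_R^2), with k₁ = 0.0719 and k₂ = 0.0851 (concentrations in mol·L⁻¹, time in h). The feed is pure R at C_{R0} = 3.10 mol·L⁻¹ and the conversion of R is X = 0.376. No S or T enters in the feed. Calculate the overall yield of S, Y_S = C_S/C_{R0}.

0.142

Exit C_R = C_{R0}(1−X) = 3.10×0.624 = 1.934 mol·L⁻¹.
Rates in a CSTR are evaluated at the outlet concentration: r_S = 0.0719×1.934^1.5 = 0.1934, r_T = 0.0851×1.934^2 = 0.3184.
Fraction of consumed R going to S: r_S/(r_S+r_T) = 0.3779.
C_S = 0.3779·C_{R0}·X = 0.3779×3.10×0.376 = 0.440 mol·L⁻¹; Y_S = C_S/C_{R0} = 0.142.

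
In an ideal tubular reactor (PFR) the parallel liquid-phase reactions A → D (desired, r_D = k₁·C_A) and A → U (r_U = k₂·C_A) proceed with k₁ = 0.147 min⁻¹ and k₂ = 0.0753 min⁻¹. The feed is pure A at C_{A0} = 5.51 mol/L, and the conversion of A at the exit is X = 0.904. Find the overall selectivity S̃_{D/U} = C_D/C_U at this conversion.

C_A = C_{A0}(1−X) = 0.5290 mol/L.
Both paths are first order in A, so the instantaneous fraction to D is constant: dC_D/d(−C_A) = k₁/(k₁+k₂) = 0.6613.
C_D = 0.6613·(C_{A0}−C_A) = 0.6613×4.981 = 3.29 mol/L.
C_U = (C_{A0}−C_A)−C_D = 1.687 mol/L; S̃_{D/U} = 3.294/1.687 = 1.95.

1.95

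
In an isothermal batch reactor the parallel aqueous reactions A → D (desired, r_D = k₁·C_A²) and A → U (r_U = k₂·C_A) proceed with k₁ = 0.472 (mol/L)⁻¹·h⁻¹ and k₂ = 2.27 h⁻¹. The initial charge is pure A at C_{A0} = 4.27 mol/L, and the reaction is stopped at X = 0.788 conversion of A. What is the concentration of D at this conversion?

1.14 mol/L

C_A = C_{A0}(1−X) = 0.9052 mol/L.
Along a PFR/batch, dC_U/dC_A = −r_U/(r_D+r_U) = −k₂/(k₂+k₁·C_A).
Integrating from C_{A0} to C_A: C_U = (2.27/0.472)·ln[(2.27+0.472·4.27)/(2.27+0.472·0.905)] = 4.809·ln(4.285/2.697) = 2.227 mol/L.
Then C_D = (C_{A0}−C_A) − C_U = 3.365 − 2.227 = 1.138 mol/L.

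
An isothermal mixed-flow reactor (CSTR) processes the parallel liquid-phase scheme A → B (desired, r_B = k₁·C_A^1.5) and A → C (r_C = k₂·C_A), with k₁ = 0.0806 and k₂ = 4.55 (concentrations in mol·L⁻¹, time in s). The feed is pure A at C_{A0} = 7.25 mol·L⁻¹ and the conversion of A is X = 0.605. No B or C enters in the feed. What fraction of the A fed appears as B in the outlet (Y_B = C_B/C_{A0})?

Exit C_A = C_{A0}(1−X) = 7.25×0.395 = 2.864 mol·L⁻¹.
In a CSTR the entire volume is at exit conditions, so r_B = 0.0806×2.864^1.5 = 0.3906 and r_C = 4.55×2.864 = 13.03.
Fraction of consumed A going to B: r_B/(r_B+r_C) = 0.02910.
C_B = 0.02910·C_{A0}·X = 0.02910×7.25×0.605 = 0.128 mol·L⁻¹; Y_B = C_B/C_{A0} = 0.0176.

0.0176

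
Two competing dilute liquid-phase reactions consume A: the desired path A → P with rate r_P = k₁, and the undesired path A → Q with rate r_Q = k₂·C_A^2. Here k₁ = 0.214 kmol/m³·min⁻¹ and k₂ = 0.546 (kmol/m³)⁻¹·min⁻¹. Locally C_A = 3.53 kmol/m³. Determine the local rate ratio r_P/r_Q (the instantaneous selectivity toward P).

S_{P/Q} = r_P/r_Q = (k₁)/(k₂·C_A^2) = (k₁/k₂)·C_A^-2.
= (0.214) / (0.546×3.530^2) = 0.2140/6.804 = 0.0315.
The undesired path is higher order in A, so low C_A (CSTR or dilute feed) favours P.

0.0315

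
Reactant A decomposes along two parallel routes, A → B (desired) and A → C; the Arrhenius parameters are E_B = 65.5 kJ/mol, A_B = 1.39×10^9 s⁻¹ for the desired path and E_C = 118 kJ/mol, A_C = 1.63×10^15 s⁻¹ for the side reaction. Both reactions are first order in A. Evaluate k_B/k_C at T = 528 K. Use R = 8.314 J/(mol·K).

k_B/k_C = (A_B/A_C)·exp[−(E_B−E_C)/(RT)] = (A_B/A_C)·exp[(E_C−E_B)/(RT)].
(E_C−E_B)/(RT) = (118−65.5)×10³/(8.314×528) = 52500/4390 = 11.96.
k_B/k_C = (1.39×10^9/1.63×10^15)·exp(11.96) = 8.528×10^-7 × 1.563×10^5 = 0.133.

0.133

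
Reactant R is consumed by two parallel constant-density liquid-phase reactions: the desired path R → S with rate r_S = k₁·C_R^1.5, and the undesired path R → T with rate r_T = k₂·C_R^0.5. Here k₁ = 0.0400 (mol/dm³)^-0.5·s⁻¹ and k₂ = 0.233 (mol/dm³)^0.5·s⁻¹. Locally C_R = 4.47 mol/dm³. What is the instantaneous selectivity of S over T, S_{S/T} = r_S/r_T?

S_{S/T} = r_S/r_T = (k₁·C_R^1.5)/(k₂·C_R^0.5) = (k₁/k₂)·C_R.
= (0.0400×4.470^1.5) / (0.233×4.470^0.5) = 0.3780/0.4926 = 0.767.
Since the desired path is higher order in R, keeping C_R high (PFR or concentrated feed) favours S.

0.767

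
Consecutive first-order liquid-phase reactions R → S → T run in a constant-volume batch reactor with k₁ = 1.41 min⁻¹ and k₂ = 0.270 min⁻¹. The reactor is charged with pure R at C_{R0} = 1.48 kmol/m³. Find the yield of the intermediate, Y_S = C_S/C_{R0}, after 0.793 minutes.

0.594

The intermediate concentration in a first-order A→B→C sequence is C_S = k₁C_{R0}(e^(−k₁t) − e^(−k₂t))/(k₂−k₁).
e^(−k₁t) = e^(−1.41×0.793) = e^(−1.118) = 0.3269; e^(−k₂t) = e^(−0.2141) = 0.8073.
C_S = 1.41×1.48/(0.270−1.41) × (0.3269−0.8073) = (-1.831)×(-0.4804) = 0.8793 kmol/m³.
Y_S = C_S/C_{R0} = 0.8793/1.48 = 0.594.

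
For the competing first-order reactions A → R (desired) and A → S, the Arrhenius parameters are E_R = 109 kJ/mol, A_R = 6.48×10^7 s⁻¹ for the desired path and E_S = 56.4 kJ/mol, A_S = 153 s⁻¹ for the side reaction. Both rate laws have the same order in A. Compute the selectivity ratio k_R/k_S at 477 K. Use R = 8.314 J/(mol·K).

With equal orders, S_{R/S} = k_R/k_S = (A_R/A_S)·exp[(E_S−E_R)/(RT)].
(E_S−E_R)/(RT) = (56.4−109)×10³/(8.314×477) = -52600/3966 = -13.26.
k_R/k_S = (6.48×10^7/153)·exp(-13.26) = 4.235×10^5 × 1.737×10^-6 = 0.736.
Since E_R > E_S, raising the temperature improves selectivity toward R.

0.736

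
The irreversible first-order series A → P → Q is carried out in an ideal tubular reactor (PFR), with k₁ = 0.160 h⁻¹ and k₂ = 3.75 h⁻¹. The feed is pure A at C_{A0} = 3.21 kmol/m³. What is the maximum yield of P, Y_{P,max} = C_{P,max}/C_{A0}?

At the optimum, C_{P,max}/C_{A0} = (k₁/k₂)^[k₂/(k₂−k₁)].
= (0.160/3.75)^(3.75/(3.75−0.160)) = (0.04267)^(1.045) = 0.03707.

0.0371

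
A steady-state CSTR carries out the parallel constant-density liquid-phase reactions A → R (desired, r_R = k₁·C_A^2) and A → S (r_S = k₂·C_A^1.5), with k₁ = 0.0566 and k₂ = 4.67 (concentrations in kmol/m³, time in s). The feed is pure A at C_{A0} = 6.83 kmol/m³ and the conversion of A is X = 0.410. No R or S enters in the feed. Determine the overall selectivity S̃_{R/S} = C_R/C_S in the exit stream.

Exit C_A = C_{A0}(1−X) = 6.83×0.590 = 4.030 kmol/m³.
A CSTR operates uniformly at the exit composition, giving r_R = 0.9191 and r_S = 37.78 (each k·C_A^n at C_A = 4.030).
Overall selectivity = C_R/C_S = r_Rτ/(r_Sτ) = r_R/r_S = 0.0243.

0.0243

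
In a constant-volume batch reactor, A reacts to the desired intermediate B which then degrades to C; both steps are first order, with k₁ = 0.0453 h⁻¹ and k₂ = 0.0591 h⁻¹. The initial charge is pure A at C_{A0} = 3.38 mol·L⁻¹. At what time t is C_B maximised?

For first-order series the maximum of C_B occurs at t_opt = ln(k₂/k₁)/(k₂−k₁).
= ln(0.0591/0.0453)/(0.0591−0.0453) = ln(1.305)/0.01380 = 0.2659/0.01380 = 19.3 h.

19.3 h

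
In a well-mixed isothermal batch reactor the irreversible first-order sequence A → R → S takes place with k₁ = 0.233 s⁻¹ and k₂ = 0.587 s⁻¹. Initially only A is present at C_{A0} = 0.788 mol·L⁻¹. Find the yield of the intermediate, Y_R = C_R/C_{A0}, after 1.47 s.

0.190

Solving the coupled first-order balances gives C_R(t) = [k₁/(k₂−k₁)]·C_{A0}·(e^(−k₁t) − e^(−k₂t)).
e^(−k₁t) = e^(−0.233×1.47) = e^(−0.3425) = 0.7100; e^(−k₂t) = e^(−0.8629) = 0.4219.
C_R = 0.233×0.788/(0.587−0.233) × (0.7100−0.4219) = 0.5187×0.2880 = 0.1494 mol·L⁻¹.
Y_R = C_R/C_{A0} = 0.1494/0.788 = 0.190.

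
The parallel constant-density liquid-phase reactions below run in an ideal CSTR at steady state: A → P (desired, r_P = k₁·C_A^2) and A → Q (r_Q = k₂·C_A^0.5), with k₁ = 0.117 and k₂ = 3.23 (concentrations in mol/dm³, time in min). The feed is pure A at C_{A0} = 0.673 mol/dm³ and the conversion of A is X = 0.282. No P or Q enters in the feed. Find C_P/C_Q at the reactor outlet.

Exit C_A = C_{A0}(1−X) = 0.673×0.718 = 0.4832 mol/dm³.
In a CSTR the entire volume is at exit conditions, so r_P = 0.117×0.4832^2 = 0.02732 and r_Q = 3.23×0.4832^0.5 = 2.245.
Overall selectivity = C_P/C_Q = r_Pτ/(r_Qτ) = r_P/r_Q = 0.0122.

0.0122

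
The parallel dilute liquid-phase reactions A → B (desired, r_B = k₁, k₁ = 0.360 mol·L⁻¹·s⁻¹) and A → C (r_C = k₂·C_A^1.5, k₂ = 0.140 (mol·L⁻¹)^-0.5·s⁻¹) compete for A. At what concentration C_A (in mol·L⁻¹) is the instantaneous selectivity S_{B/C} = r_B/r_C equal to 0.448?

S_{B/C} = (k₁/k₂)·C_A^-1.5 ⇒ C_A = (S·k₂/k₁)^(1/(-1.5)).
= (0.448×0.140/0.360)^(-0.6667) = (0.1742)^(-0.6667) = 3.21 mol·L⁻¹.

3.21 mol·L⁻¹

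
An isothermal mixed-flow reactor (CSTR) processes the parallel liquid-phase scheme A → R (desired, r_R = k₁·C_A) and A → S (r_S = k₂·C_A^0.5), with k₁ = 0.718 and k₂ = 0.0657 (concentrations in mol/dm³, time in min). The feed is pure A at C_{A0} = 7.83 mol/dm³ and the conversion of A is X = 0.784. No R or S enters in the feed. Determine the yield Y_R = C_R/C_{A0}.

Exit C_A = C_{A0}(1−X) = 7.83×0.216 = 1.691 mol/dm³.
Rates in a CSTR are evaluated at the outlet concentration: r_R = 0.718×1.691 = 1.214, r_S = 0.0657×1.691^0.5 = 0.08544.
Fraction of consumed A going to R: r_R/(r_R+r_S) = 0.9343.
C_R = 0.9343·C_{A0}·X = 0.9343×7.83×0.784 = 5.74 mol/dm³; Y_R = C_R/C_{A0} = 0.732.

0.732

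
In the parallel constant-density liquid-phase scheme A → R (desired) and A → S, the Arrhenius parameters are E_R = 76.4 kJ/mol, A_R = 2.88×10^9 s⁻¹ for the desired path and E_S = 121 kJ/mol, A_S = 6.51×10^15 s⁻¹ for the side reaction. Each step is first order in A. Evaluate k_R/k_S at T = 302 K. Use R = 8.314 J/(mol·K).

22.9

With equal orders, S_{R/S} = k_R/k_S = (A_R/A_S)·exp[(E_S−E_R)/(RT)].
(E_S−E_R)/(RT) = (121−76.4)×10³/(8.314×302) = 44600/2511 = 17.76.
k_R/k_S = (2.88×10^9/6.51×10^15)·exp(17.76) = 4.424×10^-7 × 5.181×10^7 = 22.9.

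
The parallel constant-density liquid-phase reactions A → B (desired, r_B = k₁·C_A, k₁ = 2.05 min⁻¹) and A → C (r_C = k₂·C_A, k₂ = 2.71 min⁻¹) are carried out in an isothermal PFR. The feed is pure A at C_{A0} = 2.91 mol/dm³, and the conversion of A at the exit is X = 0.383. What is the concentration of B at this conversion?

C_A = C_{A0}(1−X) = 1.795 mol/dm³.
Both paths are first order in A, so the instantaneous fraction to B is constant: dC_B/d(−C_A) = k₁/(k₁+k₂) = 0.4307.
C_B = 0.4307·(C_{A0}−C_A) = 0.4307×1.115 = 0.480 mol/dm³.

0.480 mol/dm³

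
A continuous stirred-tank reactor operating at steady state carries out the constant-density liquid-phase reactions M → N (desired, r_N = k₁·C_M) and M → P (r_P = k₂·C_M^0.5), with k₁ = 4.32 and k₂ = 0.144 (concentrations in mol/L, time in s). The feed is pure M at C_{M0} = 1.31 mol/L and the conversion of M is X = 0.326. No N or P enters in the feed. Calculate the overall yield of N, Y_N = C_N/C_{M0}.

0.315

Exit C_M = C_{M0}(1−X) = 1.31×0.674 = 0.8829 mol/L.
In a CSTR the entire volume is at exit conditions, so r_N = 4.32×0.8829 = 3.814 and r_P = 0.144×0.8829^0.5 = 0.1353.
Fraction of consumed M going to N: r_N/(r_N+r_P) = 0.9657.
C_N = 0.9657·C_{M0}·X = 0.9657×1.31×0.326 = 0.412 mol/L; Y_N = C_N/C_{M0} = 0.315.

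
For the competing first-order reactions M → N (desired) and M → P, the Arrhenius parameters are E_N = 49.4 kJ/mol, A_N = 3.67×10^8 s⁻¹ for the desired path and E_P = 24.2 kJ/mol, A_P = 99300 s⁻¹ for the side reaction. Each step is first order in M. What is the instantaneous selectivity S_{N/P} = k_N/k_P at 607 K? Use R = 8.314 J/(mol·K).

25.1

With equal orders, S_{N/P} = k_N/k_P = (A_N/A_P)·exp[(E_P−E_N)/(RT)].
(E_P−E_N)/(RT) = (24.2−49.4)×10³/(8.314×607) = -25200/5047 = -4.993.
k_N/k_P = (3.67×10^8/99300)·exp(-4.993) = 3696 × 0.006782 = 25.1.
Since E_N > E_P, raising the temperature improves selectivity toward N.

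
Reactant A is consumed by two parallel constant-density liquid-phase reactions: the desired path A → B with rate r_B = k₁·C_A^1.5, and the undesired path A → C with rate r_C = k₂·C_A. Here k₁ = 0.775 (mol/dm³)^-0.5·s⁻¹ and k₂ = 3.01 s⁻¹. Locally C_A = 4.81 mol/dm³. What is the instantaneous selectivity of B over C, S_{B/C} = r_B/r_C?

0.565

S_{B/C} = r_B/r_C = (k₁·C_A^1.5)/(k₂·C_A) = (k₁/k₂)·C_A^0.5.
= (0.775×4.810^1.5) / (3.01×4.810) = 8.176/14.48 = 0.565.
Since the desired path is higher order in A, keeping C_A high (PFR or concentrated feed) favours B.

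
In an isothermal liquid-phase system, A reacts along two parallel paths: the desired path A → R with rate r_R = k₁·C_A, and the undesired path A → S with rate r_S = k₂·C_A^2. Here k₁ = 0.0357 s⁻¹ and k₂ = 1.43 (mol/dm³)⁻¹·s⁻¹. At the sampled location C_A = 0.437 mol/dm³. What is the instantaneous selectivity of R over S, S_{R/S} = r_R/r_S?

S_{R/S} = r_R/r_S = (k₁·C_A)/(k₂·C_A^2) = (k₁/k₂)·C_A⁻¹.
= (0.0357×0.4370) / (1.43×0.4370^2) = 0.01560/0.2731 = 0.0571.
The undesired path is higher order in A, so low C_A (CSTR or dilute feed) favours R.

0.0571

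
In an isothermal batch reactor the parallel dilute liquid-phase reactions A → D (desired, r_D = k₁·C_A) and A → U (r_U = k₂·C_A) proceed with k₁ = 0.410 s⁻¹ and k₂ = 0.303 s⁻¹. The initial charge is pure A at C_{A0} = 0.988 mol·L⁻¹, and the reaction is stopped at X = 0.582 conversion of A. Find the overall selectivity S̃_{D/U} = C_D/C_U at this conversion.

C_A = C_{A0}(1−X) = 0.4130 mol·L⁻¹.
Both paths are first order in A, so the instantaneous fraction to D is constant: dC_D/d(−C_A) = k₁/(k₁+k₂) = 0.5750.
C_D = 0.5750·(C_{A0}−C_A) = 0.5750×0.5750 = 0.331 mol·L⁻¹.
C_U = (C_{A0}−C_A)−C_D = 0.2444 mol·L⁻¹; S̃_{D/U} = 0.3307/0.2444 = 1.35.

1.35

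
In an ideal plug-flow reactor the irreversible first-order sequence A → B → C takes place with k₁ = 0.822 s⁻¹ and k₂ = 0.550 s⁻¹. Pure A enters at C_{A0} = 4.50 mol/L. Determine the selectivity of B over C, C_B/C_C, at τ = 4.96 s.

The intermediate concentration in a first-order A→B→C sequence is C_B = k₁C_{A0}(e^(−k₁τ) − e^(−k₂τ))/(k₂−k₁).
e^(−k₁τ) = e^(−0.822×4.96) = e^(−4.077) = 0.01696; e^(−k₂τ) = e^(−2.728) = 0.06535.
C_B = 0.822×4.50/(0.550−0.822) × (0.01696−0.06535) = (-13.60)×(-0.04839) = 0.6581 mol/L.
C_A = C_{A0}e^(−k₁τ) = 0.07630 mol/L, so C_C = C_{A0}−C_A−C_B = 3.766 mol/L; C_B/C_C = 0.175.

0.175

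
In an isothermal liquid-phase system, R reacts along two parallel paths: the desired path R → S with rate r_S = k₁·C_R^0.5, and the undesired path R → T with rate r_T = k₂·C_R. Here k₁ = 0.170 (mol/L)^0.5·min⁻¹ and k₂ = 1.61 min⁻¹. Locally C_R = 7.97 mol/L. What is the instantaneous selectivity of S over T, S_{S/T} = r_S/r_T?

0.0374

S_{S/T} = r_S/r_T = (k₁·C_R^0.5)/(k₂·C_R) = (k₁/k₂)·C_R^-0.5.
= (0.170×7.970^0.5) / (1.61×7.970) = 0.4799/12.83 = 0.0374.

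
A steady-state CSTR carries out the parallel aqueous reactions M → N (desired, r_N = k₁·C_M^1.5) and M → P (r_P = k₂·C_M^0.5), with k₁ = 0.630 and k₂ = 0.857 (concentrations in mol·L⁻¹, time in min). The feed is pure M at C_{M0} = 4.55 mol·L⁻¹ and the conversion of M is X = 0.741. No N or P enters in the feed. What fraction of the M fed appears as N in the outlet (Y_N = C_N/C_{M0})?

0.344

Exit C_M = C_{M0}(1−X) = 4.55×0.259 = 1.178 mol·L⁻¹.
In a CSTR the entire volume is at exit conditions, so r_N = 0.630×1.178^1.5 = 0.8059 and r_P = 0.857×1.178^0.5 = 0.9303.
Fraction of consumed M going to N: r_N/(r_N+r_P) = 0.4642.
C_N = 0.4642·C_{M0}·X = 0.4642×4.55×0.741 = 1.57 mol·L⁻¹; Y_N = C_N/C_{M0} = 0.344.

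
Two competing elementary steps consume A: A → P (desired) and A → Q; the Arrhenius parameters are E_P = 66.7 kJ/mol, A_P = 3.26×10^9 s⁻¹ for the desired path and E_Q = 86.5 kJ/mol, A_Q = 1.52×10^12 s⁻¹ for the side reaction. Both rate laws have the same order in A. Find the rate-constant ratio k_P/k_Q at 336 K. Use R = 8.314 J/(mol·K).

2.57

k_P/k_Q = (A_P/A_Q)·exp[−(E_P−E_Q)/(RT)] = (A_P/A_Q)·exp[(E_Q−E_P)/(RT)].
(E_Q−E_P)/(RT) = (86.5−66.7)×10³/(8.314×336) = 19800/2794 = 7.088.
k_P/k_Q = (3.26×10^9/1.52×10^12)·exp(7.088) = 0.002145 × 1197 = 2.57.
Since E_P < E_Q, lowering the temperature improves selectivity toward P.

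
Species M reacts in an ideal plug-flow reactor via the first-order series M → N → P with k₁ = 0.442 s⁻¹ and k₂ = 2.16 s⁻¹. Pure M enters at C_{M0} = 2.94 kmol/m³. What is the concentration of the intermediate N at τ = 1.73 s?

For first-order series with pure M initially, C_N(τ) = k₁C_{M0}/(k₂−k₁)·(e^(−k₁τ) − e^(−k₂τ)).
e^(−k₁τ) = e^(−0.442×1.73) = e^(−0.7647) = 0.4655; e^(−k₂τ) = e^(−3.737) = 0.02383.
C_N = 0.442×2.94/(2.16−0.442) × (0.4655−0.02383) = 0.7564×0.4417 = 0.3341 kmol/m³.

0.334 kmol/m³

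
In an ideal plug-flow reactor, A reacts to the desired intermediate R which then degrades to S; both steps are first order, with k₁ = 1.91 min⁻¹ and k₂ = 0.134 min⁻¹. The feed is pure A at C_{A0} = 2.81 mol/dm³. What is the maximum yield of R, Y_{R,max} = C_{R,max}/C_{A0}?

0.818

For a first-order series the maximum intermediate yield is C_{R,max}/C_{A0} = (k₁/k₂)^[k₂/(k₂−k₁)].
= (1.91/0.134)^(0.134/(0.134−1.91)) = (14.25)^(-0.07545) = 0.8183.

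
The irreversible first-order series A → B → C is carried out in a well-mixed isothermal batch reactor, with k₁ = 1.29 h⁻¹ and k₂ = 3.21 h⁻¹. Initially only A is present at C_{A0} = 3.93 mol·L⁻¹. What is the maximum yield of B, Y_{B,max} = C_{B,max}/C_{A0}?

0.218

At the optimum, C_{B,max}/C_{A0} = (k₁/k₂)^[k₂/(k₂−k₁)].
= (1.29/3.21)^(3.21/(3.21−1.29)) = (0.4019)^(1.672) = 0.2178.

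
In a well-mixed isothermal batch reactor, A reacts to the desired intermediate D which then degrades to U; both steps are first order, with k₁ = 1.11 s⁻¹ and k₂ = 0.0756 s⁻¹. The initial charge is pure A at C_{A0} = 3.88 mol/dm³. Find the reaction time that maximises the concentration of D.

The intermediate peaks when r₁ = r₂, i.e. k₁e^(−k₁t) = k₂e^(−k₂t), giving t_opt = ln(k₂/k₁)/(k₂−k₁).
= ln(0.0756/1.11)/(0.0756−1.11) = ln(0.06811)/-1.034 = -2.687/-1.034 = 2.60 s.

2.60 s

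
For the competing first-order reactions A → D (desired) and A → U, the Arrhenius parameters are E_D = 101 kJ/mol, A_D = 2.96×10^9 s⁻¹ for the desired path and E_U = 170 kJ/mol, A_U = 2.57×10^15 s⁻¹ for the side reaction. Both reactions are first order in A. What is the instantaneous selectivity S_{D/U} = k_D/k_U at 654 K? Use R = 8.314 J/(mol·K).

0.374

With equal orders, S_{D/U} = k_D/k_U = (A_D/A_U)·exp[(E_U−E_D)/(RT)].
(E_U−E_D)/(RT) = (170−101)×10³/(8.314×654) = 69000/5437 = 12.69.
k_D/k_U = (2.96×10^9/2.57×10^15)·exp(12.69) = 1.152×10^-6 × 3.245×10^5 = 0.374.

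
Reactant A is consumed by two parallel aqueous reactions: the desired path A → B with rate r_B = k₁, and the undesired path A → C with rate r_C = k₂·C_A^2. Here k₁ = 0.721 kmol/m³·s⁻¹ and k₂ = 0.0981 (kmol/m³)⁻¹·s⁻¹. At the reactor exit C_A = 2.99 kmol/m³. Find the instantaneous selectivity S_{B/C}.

S_{B/C} = r_B/r_C = (k₁)/(k₂·C_A^2) = (k₁/k₂)·C_A^-2.
= (0.721) / (0.0981×2.990^2) = 0.7210/0.8770 = 0.822.

0.822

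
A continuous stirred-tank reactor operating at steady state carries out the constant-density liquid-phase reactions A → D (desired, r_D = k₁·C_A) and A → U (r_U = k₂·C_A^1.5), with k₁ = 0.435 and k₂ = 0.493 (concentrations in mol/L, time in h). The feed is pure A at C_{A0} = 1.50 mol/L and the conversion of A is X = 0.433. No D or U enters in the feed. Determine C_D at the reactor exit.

0.318 mol/L

Exit C_A = C_{A0}(1−X) = 1.50×0.567 = 0.8505 mol/L.
A CSTR operates uniformly at the exit composition, giving r_D = 0.3700 and r_U = 0.3867 (each k·C_A^n at C_A = 0.8505).
Fraction of consumed A going to D: r_D/(r_D+r_U) = 0.4890.
C_D = 0.4890·C_{A0}·X = 0.4890×1.50×0.433 = 0.318 mol/L.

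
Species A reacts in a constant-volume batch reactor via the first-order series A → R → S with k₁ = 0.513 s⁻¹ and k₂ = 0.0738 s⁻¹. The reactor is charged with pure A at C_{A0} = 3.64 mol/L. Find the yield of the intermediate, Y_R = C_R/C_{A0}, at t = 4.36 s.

0.722

For first-order series with pure A initially, C_R(t) = k₁C_{A0}/(k₂−k₁)·(e^(−k₁t) − e^(−k₂t)).
e^(−k₁t) = e^(−0.513×4.36) = e^(−2.237) = 0.1068; e^(−k₂t) = e^(−0.3218) = 0.7249.
C_R = 0.513×3.64/(0.0738−0.513) × (0.1068−0.7249) = (-4.252)×(-0.6181) = 2.628 mol/L.
Y_R = C_R/C_{A0} = 2.628/3.64 = 0.722.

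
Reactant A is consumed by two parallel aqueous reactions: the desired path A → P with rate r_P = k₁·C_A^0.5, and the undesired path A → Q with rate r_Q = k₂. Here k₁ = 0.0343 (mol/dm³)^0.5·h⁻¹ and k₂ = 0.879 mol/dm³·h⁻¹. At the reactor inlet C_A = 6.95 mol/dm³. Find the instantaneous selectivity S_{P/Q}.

0.103

S_{P/Q} = r_P/r_Q = (k₁·C_A^0.5)/(k₂) = (k₁/k₂)·C_A^0.5.
= (0.0343×6.950^0.5) / (0.879) = 0.09042/0.8790 = 0.103.
Since the desired path is higher order in A, keeping C_A high (PFR or concentrated feed) favours P.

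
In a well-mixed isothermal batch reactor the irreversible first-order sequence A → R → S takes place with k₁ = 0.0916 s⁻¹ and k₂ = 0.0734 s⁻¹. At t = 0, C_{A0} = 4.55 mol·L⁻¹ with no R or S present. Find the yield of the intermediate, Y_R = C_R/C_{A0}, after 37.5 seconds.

0.159

Solving the coupled first-order balances gives C_R(t) = [k₁/(k₂−k₁)]·C_{A0}·(e^(−k₁t) − e^(−k₂t)).
e^(−k₁t) = e^(−0.0916×37.5) = e^(−3.435) = 0.03223; e^(−k₂t) = e^(−2.753) = 0.06377.
C_R = 0.0916×4.55/(0.0734−0.0916) × (0.03223−0.06377) = (-22.90)×(-0.03154) = 0.7223 mol·L⁻¹.
Y_R = C_R/C_{A0} = 0.7223/4.55 = 0.159.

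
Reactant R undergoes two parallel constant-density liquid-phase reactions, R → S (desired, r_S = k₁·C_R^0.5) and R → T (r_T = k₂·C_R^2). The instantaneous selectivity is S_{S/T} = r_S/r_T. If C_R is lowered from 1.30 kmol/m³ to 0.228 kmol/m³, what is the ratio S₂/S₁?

S_{S/T} = (k₁/k₂)·C_R^-1.5, so S₂/S₁ = (C_{R,2}/C_{R,1})^-1.5.
= (0.228/1.30)^(-1.5) = (0.1754)^(-1.5) = 13.6.

13.6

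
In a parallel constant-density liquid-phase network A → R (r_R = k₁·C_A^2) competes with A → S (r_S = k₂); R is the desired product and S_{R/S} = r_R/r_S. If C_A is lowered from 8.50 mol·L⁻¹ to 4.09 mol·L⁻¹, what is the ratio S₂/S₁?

0.232

S_{R/S} = (k₁/k₂)·C_A^2, so S₂/S₁ = (C_{A,2}/C_{A,1})^2.
= (4.09/8.50)^2 = (0.4812)^2 = 0.232.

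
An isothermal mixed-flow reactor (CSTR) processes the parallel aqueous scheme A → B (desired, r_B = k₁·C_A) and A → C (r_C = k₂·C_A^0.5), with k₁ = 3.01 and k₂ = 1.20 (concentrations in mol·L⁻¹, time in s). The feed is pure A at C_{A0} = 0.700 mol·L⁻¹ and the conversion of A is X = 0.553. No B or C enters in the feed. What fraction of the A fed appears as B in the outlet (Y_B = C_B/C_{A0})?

Exit C_A = C_{A0}(1−X) = 0.700×0.447 = 0.3129 mol·L⁻¹.
In a CSTR the entire volume is at exit conditions, so r_B = 3.01×0.3129 = 0.9418 and r_C = 1.20×0.3129^0.5 = 0.6712.
Fraction of consumed A going to B: r_B/(r_B+r_C) = 0.5839.
C_B = 0.5839·C_{A0}·X = 0.5839×0.700×0.553 = 0.226 mol·L⁻¹; Y_B = C_B/C_{A0} = 0.323.

0.323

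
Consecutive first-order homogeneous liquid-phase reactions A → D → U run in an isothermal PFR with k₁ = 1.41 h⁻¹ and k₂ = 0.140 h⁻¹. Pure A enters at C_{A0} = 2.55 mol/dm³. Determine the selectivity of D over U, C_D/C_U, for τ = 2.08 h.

For first-order series with pure A initially, C_D(τ) = k₁C_{A0}/(k₂−k₁)·(e^(−k₁τ) − e^(−k₂τ)).
e^(−k₁τ) = e^(−1.41×2.08) = e^(−2.933) = 0.05325; e^(−k₂τ) = e^(−0.2912) = 0.7474.
C_D = 1.41×2.55/(0.140−1.41) × (0.05325−0.7474) = (-2.831)×(-0.6941) = 1.965 mol/dm³.
C_A = C_{A0}e^(−k₁τ) = 0.1358 mol/dm³, so C_U = C_{A0}−C_A−C_D = 0.4491 mol/dm³; C_D/C_U = 4.38.

4.38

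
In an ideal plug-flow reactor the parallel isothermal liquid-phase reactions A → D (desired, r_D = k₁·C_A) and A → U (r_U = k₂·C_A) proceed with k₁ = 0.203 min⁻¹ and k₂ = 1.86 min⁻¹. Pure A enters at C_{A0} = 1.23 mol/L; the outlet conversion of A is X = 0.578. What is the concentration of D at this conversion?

0.0700 mol/L

C_A = C_{A0}(1−X) = 0.5191 mol/L.
Both paths are first order in A, so the instantaneous fraction to D is constant: dC_D/d(−C_A) = k₁/(k₁+k₂) = 0.09840.
C_D = 0.09840·(C_{A0}−C_A) = 0.09840×0.7109 = 0.0700 mol/L.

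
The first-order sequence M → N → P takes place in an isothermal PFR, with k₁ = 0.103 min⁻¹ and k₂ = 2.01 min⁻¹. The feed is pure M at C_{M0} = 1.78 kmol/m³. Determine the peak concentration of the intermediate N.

For a first-order series the maximum intermediate yield is C_{N,max}/C_{M0} = (k₁/k₂)^[k₂/(k₂−k₁)].
= (0.103/2.01)^(2.01/(2.01−0.103)) = (0.05124)^(1.054) = 0.04365.
C_{N,max} = 0.04365×1.78 = 0.0777 kmol/m³.

0.0777 kmol/m³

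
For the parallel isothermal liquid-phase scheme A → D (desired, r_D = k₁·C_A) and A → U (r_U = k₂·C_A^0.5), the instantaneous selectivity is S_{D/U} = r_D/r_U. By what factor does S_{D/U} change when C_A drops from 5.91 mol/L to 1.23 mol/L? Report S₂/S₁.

0.456

S_{D/U} = (k₁/k₂)·C_A^0.5, so S₂/S₁ = (C_{A,2}/C_{A,1})^0.5.
= (1.23/5.91)^0.5 = (0.2081)^0.5 = 0.456.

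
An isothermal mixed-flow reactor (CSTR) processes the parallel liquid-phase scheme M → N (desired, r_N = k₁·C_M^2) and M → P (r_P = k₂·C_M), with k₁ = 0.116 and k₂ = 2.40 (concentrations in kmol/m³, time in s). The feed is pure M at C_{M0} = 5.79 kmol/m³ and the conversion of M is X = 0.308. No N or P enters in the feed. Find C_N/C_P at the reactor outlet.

Exit C_M = C_{M0}(1−X) = 5.79×0.692 = 4.007 kmol/m³.
In a CSTR the entire volume is at exit conditions, so r_N = 0.116×4.007^2 = 1.862 and r_P = 2.40×4.007 = 9.616.
Overall selectivity = C_N/C_P = r_Nτ/(r_Pτ) = r_N/r_P = 0.194.

0.194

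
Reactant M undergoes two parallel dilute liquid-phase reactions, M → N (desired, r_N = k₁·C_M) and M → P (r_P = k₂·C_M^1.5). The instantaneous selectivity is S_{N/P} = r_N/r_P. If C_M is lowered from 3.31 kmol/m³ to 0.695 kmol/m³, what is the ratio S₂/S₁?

2.18

S_{N/P} = (k₁/k₂)·C_M^-0.5, so S₂/S₁ = (C_{M,2}/C_{M,1})^-0.5.
= (0.695/3.31)^(-0.5) = (0.2100)^(-0.5) = 2.18.
Selectivity toward N rises as C_M falls — low-concentration operation is favoured.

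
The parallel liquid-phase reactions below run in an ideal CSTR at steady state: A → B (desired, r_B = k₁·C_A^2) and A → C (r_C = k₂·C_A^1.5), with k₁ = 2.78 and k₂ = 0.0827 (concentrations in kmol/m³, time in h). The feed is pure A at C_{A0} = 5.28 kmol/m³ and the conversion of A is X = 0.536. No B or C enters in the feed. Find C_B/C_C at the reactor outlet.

52.6

Exit C_A = C_{A0}(1−X) = 5.28×0.464 = 2.450 kmol/m³.
Rates in a CSTR are evaluated at the outlet concentration: r_B = 2.78×2.450^2 = 16.69, r_C = 0.0827×2.450^1.5 = 0.3171.
Overall selectivity = C_B/C_C = r_Bτ/(r_Cτ) = r_B/r_C = 52.6.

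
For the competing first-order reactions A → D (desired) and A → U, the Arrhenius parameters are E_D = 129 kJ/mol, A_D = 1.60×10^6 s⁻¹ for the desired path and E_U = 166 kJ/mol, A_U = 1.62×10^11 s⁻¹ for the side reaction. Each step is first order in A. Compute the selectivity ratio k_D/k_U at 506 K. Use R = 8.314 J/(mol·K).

0.0652

With equal orders, S_{D/U} = k_D/k_U = (A_D/A_U)·exp[(E_U−E_D)/(RT)].
(E_U−E_D)/(RT) = (166−129)×10³/(8.314×506) = 37000/4207 = 8.795.
k_D/k_U = (1.60×10^6/1.62×10^11)·exp(8.795) = 9.877×10^-6 × 6602 = 0.0652.
Since E_D < E_U, lowering the temperature improves selectivity toward D.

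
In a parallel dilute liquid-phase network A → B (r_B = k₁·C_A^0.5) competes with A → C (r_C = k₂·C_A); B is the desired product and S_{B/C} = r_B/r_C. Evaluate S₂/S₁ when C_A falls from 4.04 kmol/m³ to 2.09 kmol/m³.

1.39

S_{B/C} = (k₁/k₂)·C_A^-0.5, so S₂/S₁ = (C_{A,2}/C_{A,1})^-0.5.
= (2.09/4.04)^(-0.5) = (0.5173)^(-0.5) = 1.39.
Selectivity toward B rises as C_A falls — low-concentration operation is favoured.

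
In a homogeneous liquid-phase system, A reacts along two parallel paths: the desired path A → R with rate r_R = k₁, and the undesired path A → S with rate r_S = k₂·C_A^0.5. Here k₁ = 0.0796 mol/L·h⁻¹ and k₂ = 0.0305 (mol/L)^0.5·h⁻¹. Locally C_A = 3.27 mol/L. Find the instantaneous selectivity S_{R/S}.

S_{R/S} = r_R/r_S = (k₁)/(k₂·C_A^0.5) = (k₁/k₂)·C_A^-0.5.
= (0.0796) / (0.0305×3.270^0.5) = 0.07960/0.05515 = 1.44.
The undesired path is higher order in A, so low C_A (CSTR or dilute feed) favours R.

1.44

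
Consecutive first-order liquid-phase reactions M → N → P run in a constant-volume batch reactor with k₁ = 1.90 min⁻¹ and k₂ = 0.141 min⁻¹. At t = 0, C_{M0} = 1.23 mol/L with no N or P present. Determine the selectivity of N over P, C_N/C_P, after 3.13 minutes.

2.27

The intermediate concentration in a first-order A→B→C sequence is C_N = k₁C_{M0}(e^(−k₁t) − e^(−k₂t))/(k₂−k₁).
e^(−k₁t) = e^(−1.90×3.13) = e^(−5.947) = 0.002614; e^(−k₂t) = e^(−0.4413) = 0.6432.
C_N = 1.90×1.23/(0.141−1.90) × (0.002614−0.6432) = (-1.329)×(-0.6406) = 0.8511 mol/L.
C_M = C_{M0}e^(−k₁t) = 0.003215 mol/L, so C_P = C_{M0}−C_M−C_N = 0.3757 mol/L; C_N/C_P = 2.27.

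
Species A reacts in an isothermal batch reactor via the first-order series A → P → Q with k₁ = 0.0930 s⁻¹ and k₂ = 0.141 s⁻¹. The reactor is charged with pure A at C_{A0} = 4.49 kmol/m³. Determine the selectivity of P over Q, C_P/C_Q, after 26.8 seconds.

The intermediate concentration in a first-order A→B→C sequence is C_P = k₁C_{A0}(e^(−k₁t) − e^(−k₂t))/(k₂−k₁).
e^(−k₁t) = e^(−0.0930×26.8) = e^(−2.492) = 0.08271; e^(−k₂t) = e^(−3.779) = 0.02285.
C_P = 0.0930×4.49/(0.141−0.0930) × (0.08271−0.02285) = 8.699×0.05986 = 0.5208 kmol/m³.
C_A = C_{A0}e^(−k₁t) = 0.3714 kmol/m³, so C_Q = C_{A0}−C_A−C_P = 3.598 kmol/m³; C_P/C_Q = 0.145.

0.145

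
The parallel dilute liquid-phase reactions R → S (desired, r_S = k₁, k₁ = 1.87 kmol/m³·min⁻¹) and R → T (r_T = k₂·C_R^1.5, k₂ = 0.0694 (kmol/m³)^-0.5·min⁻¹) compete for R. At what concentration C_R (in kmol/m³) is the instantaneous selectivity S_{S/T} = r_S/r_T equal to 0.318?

S_{S/T} = (k₁/k₂)·C_R^-1.5 ⇒ C_R = (S·k₂/k₁)^(1/(-1.5)).
= (0.318×0.0694/1.87)^(-0.6667) = (0.01180)^(-0.6667) = 19.3 kmol/m³.

19.3 kmol/m³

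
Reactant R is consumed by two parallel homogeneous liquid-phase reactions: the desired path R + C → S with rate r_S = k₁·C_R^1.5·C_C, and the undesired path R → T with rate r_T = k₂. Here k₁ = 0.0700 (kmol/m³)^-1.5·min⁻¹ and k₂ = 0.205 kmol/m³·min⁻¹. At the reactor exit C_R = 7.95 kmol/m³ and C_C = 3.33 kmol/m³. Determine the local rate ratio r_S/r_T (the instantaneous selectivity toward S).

25.5

S_{S/T} = r_S/r_T = (k₁·C_R^1.5·C_C)/(k₂) = (k₁/k₂)·C_R^1.5·C_C.
= (0.0700×7.950^1.5×3.330) / (0.205) = 5.225/0.2050 = 25.5.
Since the desired path is higher order in R, keeping C_R high (PFR or concentrated feed) favours S.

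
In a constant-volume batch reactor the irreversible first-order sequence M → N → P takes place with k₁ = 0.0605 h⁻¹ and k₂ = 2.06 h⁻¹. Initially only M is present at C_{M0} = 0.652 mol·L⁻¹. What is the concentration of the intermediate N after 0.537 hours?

0.0126 mol·L⁻¹

Solving the coupled first-order balances gives C_N(t) = [k₁/(k₂−k₁)]·C_{M0}·(e^(−k₁t) − e^(−k₂t)).
e^(−k₁t) = e^(−0.0605×0.537) = e^(−0.03249) = 0.9680; e^(−k₂t) = e^(−1.106) = 0.3308.
C_N = 0.0605×0.652/(2.06−0.0605) × (0.9680−0.3308) = 0.01973×0.6372 = 0.01257 mol·L⁻¹.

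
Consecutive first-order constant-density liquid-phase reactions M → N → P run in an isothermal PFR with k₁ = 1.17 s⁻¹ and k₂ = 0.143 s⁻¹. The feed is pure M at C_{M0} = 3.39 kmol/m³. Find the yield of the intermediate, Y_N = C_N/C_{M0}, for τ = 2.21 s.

Solving the coupled first-order balances gives C_N(τ) = [k₁/(k₂−k₁)]·C_{M0}·(e^(−k₁τ) − e^(−k₂τ)).
e^(−k₁τ) = e^(−1.17×2.21) = e^(−2.586) = 0.07534; e^(−k₂τ) = e^(−0.3160) = 0.7290.
C_N = 1.17×3.39/(0.143−1.17) × (0.07534−0.7290) = (-3.862)×(-0.6537) = 2.525 kmol/m³.
Y_N = C_N/C_{M0} = 2.525/3.39 = 0.745.

0.745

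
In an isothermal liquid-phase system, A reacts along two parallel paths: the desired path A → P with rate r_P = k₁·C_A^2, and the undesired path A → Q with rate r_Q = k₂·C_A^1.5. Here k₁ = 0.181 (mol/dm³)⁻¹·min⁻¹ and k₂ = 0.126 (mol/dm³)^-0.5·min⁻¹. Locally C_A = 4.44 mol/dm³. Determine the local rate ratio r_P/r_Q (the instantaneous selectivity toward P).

3.03

S_{P/Q} = r_P/r_Q = (k₁·C_A^2)/(k₂·C_A^1.5) = (k₁/k₂)·C_A^0.5.
= (0.181×4.440^2) / (0.126×4.440^1.5) = 3.568/1.179 = 3.03.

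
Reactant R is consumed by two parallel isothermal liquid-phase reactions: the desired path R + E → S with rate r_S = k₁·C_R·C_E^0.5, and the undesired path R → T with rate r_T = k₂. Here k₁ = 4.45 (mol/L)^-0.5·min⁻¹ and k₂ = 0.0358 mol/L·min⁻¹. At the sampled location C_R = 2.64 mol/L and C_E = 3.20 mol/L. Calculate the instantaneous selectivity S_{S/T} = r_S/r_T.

S_{S/T} = r_S/r_T = (k₁·C_R·C_E^0.5)/(k₂) = (k₁/k₂)·C_R·C_E^0.5.
= (4.45×2.640×3.200^0.5) / (0.0358) = 21.02/0.03580 = 587.
Since the desired path is higher order in R, keeping C_R high (PFR or concentrated feed) favours S.

587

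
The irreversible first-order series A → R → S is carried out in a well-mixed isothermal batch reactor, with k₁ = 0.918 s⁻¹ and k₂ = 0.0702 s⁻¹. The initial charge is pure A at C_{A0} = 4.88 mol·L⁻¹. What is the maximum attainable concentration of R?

For a first-order series the maximum intermediate yield is C_{R,max}/C_{A0} = (k₁/k₂)^[k₂/(k₂−k₁)].
= (0.918/0.0702)^(0.0702/(0.0702−0.918)) = (13.08)^(-0.08280) = 0.8083.
C_{R,max} = 0.8083×4.88 = 3.94 mol·L⁻¹.

3.94 mol·L⁻¹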